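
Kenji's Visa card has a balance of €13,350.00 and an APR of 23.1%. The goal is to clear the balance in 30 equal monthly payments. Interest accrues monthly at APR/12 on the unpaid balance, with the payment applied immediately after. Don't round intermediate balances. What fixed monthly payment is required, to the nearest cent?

€589.95

Monthly rate r = 23.1%/12 = 1.925% = 0.01925.
Level-payment amortization: P = B₀·r / (1 − (1+r)^(−n)) = 13350.00·0.01925 / (1 − 1.01925^(−30)).
Denominator 1 − (1+r)^(−30) = 0.435611188.
P = 256.988 / 0.435611188 ≈ 589.95.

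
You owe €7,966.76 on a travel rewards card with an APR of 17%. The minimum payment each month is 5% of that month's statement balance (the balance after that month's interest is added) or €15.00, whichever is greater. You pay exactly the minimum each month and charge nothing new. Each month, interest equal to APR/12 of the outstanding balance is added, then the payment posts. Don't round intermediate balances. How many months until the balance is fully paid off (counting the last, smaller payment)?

112 months

Monthly rate r = 17%/12 = 1.41667% = 0.0141667.
While 5% of the post-interest balance exceeds €15.00, each month B ← (B·(1+r))·(1 − 0.05), i.e. B shrinks by the factor (1+r)·0.95 = 0.96346.
This holds for months 1–89. Entering month 90 the balance is €290.01; 5% of the post-interest balance is now below €15.00, so the flat €15.00 minimum applies from here.
From month 90 a fixed €15.00 at rate r clears €290.01 in 23 more payments. Total: 89 + 23 = 112 months.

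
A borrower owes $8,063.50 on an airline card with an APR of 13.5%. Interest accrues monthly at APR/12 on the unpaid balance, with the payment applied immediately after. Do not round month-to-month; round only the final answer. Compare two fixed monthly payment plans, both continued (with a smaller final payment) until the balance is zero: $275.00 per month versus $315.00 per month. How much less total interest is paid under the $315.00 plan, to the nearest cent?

Monthly rate r = 13.5%/12 = 1.125% = 0.01125.
At $275.00/mo: n = ⌈−ln(1 − rB₀/P)/ln(1+r)⌉ = 36 payments (last $214.93); total interest = total paid − $8,063.50 = $1,776.43.
At $315.00/mo: 31 payments (last $114.07); total interest $1,500.57.
Interest saved = $1,776.43 − $1,500.57 = $275.86.

$275.86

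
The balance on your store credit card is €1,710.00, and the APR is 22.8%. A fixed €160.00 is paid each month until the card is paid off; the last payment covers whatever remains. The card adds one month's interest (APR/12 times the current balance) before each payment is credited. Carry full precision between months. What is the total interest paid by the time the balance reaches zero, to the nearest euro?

€220

Monthly rate r = 22.8%/12 = 1.9% = 0.019.
Payoff takes n = ⌈−ln(1 − rB₀/P)/ln(1+r)⌉ = ⌈12.059⌉ = 13 payments; the last is €9.59.
Total paid = 12·€160.00 + €9.59 = €1,929.59.
Total interest = total paid − principal = €1,929.59 − €1,710.00 = €219.59.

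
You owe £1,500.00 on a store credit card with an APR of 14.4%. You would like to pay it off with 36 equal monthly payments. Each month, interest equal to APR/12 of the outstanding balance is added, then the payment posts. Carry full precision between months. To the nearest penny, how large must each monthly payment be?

£51.56

Monthly rate r = 14.4%/12 = 1.2% = 0.012.
Level-payment amortization: P = B₀·r / (1 − (1+r)^(−n)) = 1500.00·0.012 / (1 − 1.012^(−36)).
Denominator 1 − (1+r)^(−36) = 0.349119066.
P = 18 / 0.349119066 ≈ 51.56.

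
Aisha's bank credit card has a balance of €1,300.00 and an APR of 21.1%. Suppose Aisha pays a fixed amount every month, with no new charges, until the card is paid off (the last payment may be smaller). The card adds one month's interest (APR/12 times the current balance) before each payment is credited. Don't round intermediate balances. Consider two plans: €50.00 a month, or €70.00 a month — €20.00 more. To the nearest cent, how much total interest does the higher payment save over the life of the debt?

€164.77

Monthly rate r = 21.1%/12 = 1.75833% = 0.0175833.
At €50.00/mo: n = ⌈−ln(1 − rB₀/P)/ln(1+r)⌉ = 36 payments (last €2.56); total interest = total paid − €1,300.00 = €452.56.
At €70.00/mo: 23 payments (last €47.79); total interest €287.79.
Interest saved = €452.56 − €287.79 = €164.77.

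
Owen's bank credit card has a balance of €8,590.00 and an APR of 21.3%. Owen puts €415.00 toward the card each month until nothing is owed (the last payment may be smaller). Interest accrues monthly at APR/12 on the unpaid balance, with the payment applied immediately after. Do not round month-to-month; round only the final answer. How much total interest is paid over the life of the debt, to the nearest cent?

Monthly rate r = 21.3%/12 = 1.775% = 0.01775.
Payoff takes n = ⌈−ln(1 − rB₀/P)/ln(1+r)⌉ = ⌈26.027⌉ = 27 payments; the last is €11.20.
Total paid = 26·€415.00 + €11.20 = €10,801.20.
Total interest = total paid − principal = €10,801.20 − €8,590.00 = €2,211.20.

€2,211.20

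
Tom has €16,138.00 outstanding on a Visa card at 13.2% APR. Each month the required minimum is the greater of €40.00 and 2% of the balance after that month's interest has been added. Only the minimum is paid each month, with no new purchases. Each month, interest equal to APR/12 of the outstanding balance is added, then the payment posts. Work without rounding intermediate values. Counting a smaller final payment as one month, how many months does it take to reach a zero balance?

299 months

Monthly rate r = 13.2%/12 = 1.1% = 0.011.
While 2% of the post-interest balance exceeds €40.00, each month B ← (B·(1+r))·(1 − 0.02), i.e. B shrinks by the factor (1+r)·0.98 = 0.99078.
This holds for months 1–227. Entering month 228 the balance is €1,970.98; 2% of the post-interest balance is now below €40.00, so the flat €40.00 minimum applies from here.
From month 228 a fixed €40.00 at rate r clears €1,970.98 in 72 more payments. Total: 227 + 72 = 299 months.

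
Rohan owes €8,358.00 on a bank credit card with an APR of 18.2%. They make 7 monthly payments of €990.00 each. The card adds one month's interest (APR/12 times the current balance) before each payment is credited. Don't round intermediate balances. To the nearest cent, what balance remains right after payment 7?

Monthly rate r = 18.2%/12 = 1.51667% = 0.0151667.
Each month: B ← B·(1+r) − €990.00.
Month 1: interest €126.76; balance after payment €7,494.76.
Month 2: interest €113.67; balance after payment €6,618.43.
Month 3: interest €100.38; balance after payment €5,728.81.
Month 4: interest €86.89; balance after payment €4,825.70.
Month 5: interest €73.19; balance after payment €3,908.89.
Month 6: interest €59.28; balance after payment €2,978.17.
Month 7: interest €45.17; balance after payment €2,033.34.

€2,033.34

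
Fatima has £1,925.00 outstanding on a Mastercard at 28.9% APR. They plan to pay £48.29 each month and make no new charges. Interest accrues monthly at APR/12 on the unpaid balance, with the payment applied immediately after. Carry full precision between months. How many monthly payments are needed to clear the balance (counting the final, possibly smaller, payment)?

136 payments

Monthly rate r = 28.9%/12 = 2.40833% = 0.0240833.
Recurrence: B ← B·(1+r) − £48.29.
Month 1: interest £46.36; balance after payment £1,923.07.
Month 2: interest £46.31; balance after payment £1,921.09.
Closed form: n = −ln(1 − rB₀/P)/ln(1+r) = −ln(0.039958)/ln(1.02408) ≈ 135.303, so the balance reaches zero during payment 136.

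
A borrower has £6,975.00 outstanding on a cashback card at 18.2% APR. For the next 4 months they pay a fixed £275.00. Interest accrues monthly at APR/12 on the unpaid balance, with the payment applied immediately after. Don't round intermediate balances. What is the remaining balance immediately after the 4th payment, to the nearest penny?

£6,282.60

Monthly rate r = 18.2%/12 = 1.51667% = 0.0151667.
Each month: B ← B·(1+r) − £275.00.
Month 1: interest £105.79; balance after payment £6,805.79.
Month 2: interest £103.22; balance after payment £6,634.01.
Month 3: interest £100.62; balance after payment £6,459.62.
Month 4: interest £97.97; balance after payment £6,282.60.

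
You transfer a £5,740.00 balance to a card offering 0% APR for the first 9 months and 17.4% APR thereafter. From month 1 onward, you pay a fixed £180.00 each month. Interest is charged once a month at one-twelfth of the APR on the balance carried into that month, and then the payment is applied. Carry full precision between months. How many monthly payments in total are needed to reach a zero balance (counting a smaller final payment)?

38 payments

Promo months 1–9 at r₀ = 0%/12 = 0; months 10+ at r₁ = 17.4%/12 = 0.0145.
After month 9 (no interest yet): B = £5,740.00 − 9·£180.00 = £4,120.00.
Then at r₁ with £180.00/mo: n₂ = −ln(1 − r₁·B/P)/ln(1+r₁) ≈ 28.02 → 29 more payments.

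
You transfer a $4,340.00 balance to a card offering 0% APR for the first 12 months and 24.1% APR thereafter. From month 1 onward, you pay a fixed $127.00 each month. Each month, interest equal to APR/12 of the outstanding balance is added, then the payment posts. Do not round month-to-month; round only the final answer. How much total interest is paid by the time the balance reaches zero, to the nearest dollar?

$948

Promo months 1–12 at r₀ = 0%/12 = 0; months 13+ at r₁ = 24.1%/12 = 0.0200833.
After month 12 (no interest yet): B = $4,340.00 − 12·$127.00 = $2,816.00.
Then at r₁ with $127.00/mo: n₂ = −ln(1 − r₁·B/P)/ln(1+r₁) ≈ 29.64 → 30 more payments.
Total paid = 41·$127.00 + $81.44 = $5,288.44; interest = $5,288.44 − $4,340.00 = $948.44.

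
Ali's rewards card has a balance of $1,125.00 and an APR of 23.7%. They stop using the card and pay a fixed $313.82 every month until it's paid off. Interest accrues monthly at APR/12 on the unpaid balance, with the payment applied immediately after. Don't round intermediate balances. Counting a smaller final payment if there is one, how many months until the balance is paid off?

4 months

Monthly rate r = 23.7%/12 = 1.975% = 0.01975.
Recurrence: B ← B·(1+r) − $313.82.
Month 1: interest $22.22; balance after payment $833.40.
Month 2: interest $16.46; balance after payment $536.04.
Month 3: interest $10.59; balance after payment $232.81.
Month 4: interest $4.60; balance after payment $0.00.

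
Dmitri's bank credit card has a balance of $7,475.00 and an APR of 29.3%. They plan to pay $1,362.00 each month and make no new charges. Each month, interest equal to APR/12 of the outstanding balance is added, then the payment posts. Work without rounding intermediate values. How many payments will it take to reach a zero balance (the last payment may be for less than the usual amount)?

Monthly rate r = 29.3%/12 = 2.44167% = 0.0244167.
Recurrence: B ← B·(1+r) − $1,362.00.
Month 1: interest $182.51; balance after payment $6,295.51.
Month 2: interest $153.72; balance after payment $5,087.23.
Month 3: interest $124.21; balance after payment $3,849.44.
Month 4: interest $93.99; balance after payment $2,581.43.
Month 5: interest $63.03; balance after payment $1,282.46.
Month 6: interest $31.31; balance after payment $0.00.

6 months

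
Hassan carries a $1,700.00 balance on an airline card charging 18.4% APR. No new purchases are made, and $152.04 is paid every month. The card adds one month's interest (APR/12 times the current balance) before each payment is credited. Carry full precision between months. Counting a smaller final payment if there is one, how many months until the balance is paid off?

Monthly rate r = 18.4%/12 = 1.53333% = 0.0153333.
Recurrence: B ← B·(1+r) − $152.04.
Month 1: interest $26.07; balance after payment $1,574.03.
Month 2: interest $24.14; balance after payment $1,446.12.
Closed form: n = −ln(1 − rB₀/P)/ln(1+r) = −ln(0.82855)/ln(1.01533) ≈ 12.359, so the balance reaches zero during payment 13.

13 payments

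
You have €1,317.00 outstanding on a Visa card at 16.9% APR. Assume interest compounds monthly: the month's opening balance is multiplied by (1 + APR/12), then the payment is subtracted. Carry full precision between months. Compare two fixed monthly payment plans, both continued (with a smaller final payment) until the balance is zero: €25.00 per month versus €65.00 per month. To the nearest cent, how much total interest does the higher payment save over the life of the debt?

Monthly rate r = 16.9%/12 = 1.40833% = 0.0140833.
At €25.00/mo: n = ⌈−ln(1 − rB₀/P)/ln(1+r)⌉ = 97 payments (last €21.26); total interest = total paid − €1,317.00 = €1,104.26.
At €65.00/mo: 25 payments (last €1.50); total interest €244.50.
Interest saved = €1,104.26 − €244.50 = €859.76.

€859.76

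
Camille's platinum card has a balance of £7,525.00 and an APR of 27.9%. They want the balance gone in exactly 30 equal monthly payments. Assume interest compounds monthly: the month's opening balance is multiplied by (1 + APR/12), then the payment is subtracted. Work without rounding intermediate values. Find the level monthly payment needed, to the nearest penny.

£351.19

Monthly rate r = 27.9%/12 = 2.325% = 0.02325.
Level-payment amortization: P = B₀·r / (1 − (1+r)^(−n)) = 7525.00·0.02325 / (1 − 1.02325^(−30)).
Denominator 1 − (1+r)^(−30) = 0.498180654.
P = 174.956 / 0.498180654 ≈ 351.19.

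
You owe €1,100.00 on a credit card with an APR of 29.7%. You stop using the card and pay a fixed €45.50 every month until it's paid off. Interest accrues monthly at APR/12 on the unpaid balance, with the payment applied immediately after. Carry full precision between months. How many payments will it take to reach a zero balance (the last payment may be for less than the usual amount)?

38 months

Monthly rate r = 29.7%/12 = 2.475% = 0.02475.
Recurrence: B ← B·(1+r) − €45.50.
Month 1: interest €27.22; balance after payment €1,081.72.
Month 2: interest €26.77; balance after payment €1,063.00.
Closed form: n = −ln(1 − rB₀/P)/ln(1+r) = −ln(0.40165)/ln(1.02475) ≈ 37.310, so the balance reaches zero during payment 38.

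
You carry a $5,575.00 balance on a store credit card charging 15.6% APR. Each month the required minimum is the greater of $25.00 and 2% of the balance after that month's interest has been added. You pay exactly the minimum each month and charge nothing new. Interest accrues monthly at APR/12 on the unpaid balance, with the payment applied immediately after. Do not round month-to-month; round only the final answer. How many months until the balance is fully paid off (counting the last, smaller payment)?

Monthly rate r = 15.6%/12 = 1.3% = 0.013.
While 2% of the post-interest balance exceeds $25.00, each month B ← (B·(1+r))·(1 − 0.02), i.e. B shrinks by the factor (1+r)·0.98 = 0.99274.
This holds for months 1–207. Entering month 208 the balance is $1,233.67; 2% of the post-interest balance is now below $25.00, so the flat $25.00 minimum applies from here.
From month 208 a fixed $25.00 at rate r clears $1,233.67 in 80 more payments. Total: 207 + 80 = 287 months.

287 months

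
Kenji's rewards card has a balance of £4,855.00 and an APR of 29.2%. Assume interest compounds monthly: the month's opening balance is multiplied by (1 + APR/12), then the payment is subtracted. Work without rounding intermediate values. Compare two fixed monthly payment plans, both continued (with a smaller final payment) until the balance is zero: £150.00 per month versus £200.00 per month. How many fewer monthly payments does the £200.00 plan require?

Monthly rate r = 29.2%/12 = 2.43333% = 0.0243333.
At £150.00/mo: n = ⌈−ln(1 − rB₀/P)/ln(1+r)⌉ = 65 payments (last £66.23); total interest = total paid − £4,855.00 = £4,811.23.
At £200.00/mo: 38 payments (last £31.37); total interest £2,576.37.
Payments saved = 65 − 38 = 27.

27 fewer payments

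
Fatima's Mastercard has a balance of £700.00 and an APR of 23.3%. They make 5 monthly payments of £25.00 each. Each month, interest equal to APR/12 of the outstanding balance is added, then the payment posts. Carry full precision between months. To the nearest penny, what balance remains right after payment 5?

£640.70

Monthly rate r = 23.3%/12 = 1.94167% = 0.0194167.
Each month: B ← B·(1+r) − £25.00.
Month 1: interest £13.59; balance after payment £688.59.
Month 2: interest £13.37; balance after payment £676.96.
Month 3: interest £13.14; balance after payment £665.11.
Month 4: interest £12.91; balance after payment £653.02.
Month 5: interest £12.68; balance after payment £640.70.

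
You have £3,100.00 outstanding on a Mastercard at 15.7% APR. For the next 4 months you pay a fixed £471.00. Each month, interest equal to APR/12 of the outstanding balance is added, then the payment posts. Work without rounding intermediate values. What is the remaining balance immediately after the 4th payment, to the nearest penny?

£1,344.15

Monthly rate r = 15.7%/12 = 1.30833% = 0.0130833.
Each month: B ← B·(1+r) − £471.00.
Month 1: interest £40.56; balance after payment £2,669.56.
Month 2: interest £34.93; balance after payment £2,233.49.
Month 3: interest £29.22; balance after payment £1,791.71.
Month 4: interest £23.44; balance after payment £1,344.15.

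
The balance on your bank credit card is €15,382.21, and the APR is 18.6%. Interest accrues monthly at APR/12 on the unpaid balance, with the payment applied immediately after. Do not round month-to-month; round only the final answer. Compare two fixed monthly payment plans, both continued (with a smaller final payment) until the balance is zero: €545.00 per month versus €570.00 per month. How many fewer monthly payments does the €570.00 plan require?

Monthly rate r = 18.6%/12 = 1.55% = 0.0155.
At €545.00/mo: n = ⌈−ln(1 − rB₀/P)/ln(1+r)⌉ = 38 payments (last €221.41); total interest = total paid − €15,382.21 = €5,004.20.
At €570.00/mo: 36 payments (last €128.30); total interest €4,696.09.
Payments saved = 38 − 36 = 2.

2 fewer payments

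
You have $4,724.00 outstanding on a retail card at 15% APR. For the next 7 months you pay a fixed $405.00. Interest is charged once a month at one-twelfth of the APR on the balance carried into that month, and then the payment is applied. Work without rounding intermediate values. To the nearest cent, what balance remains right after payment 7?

Monthly rate r = 15%/12 = 1.25% = 0.0125.
Each month: B ← B·(1+r) − $405.00.
Month 1: interest $59.05; balance after payment $4,378.05.
Month 2: interest $54.73; balance after payment $4,027.78.
Month 3: interest $50.35; balance after payment $3,673.12.
Month 4: interest $45.91; balance after payment $3,314.04.
Month 5: interest $41.43; balance after payment $2,950.46.
Month 6: interest $36.88; balance after payment $2,582.34.
Month 7: interest $32.28; balance after payment $2,209.62.

$2,209.62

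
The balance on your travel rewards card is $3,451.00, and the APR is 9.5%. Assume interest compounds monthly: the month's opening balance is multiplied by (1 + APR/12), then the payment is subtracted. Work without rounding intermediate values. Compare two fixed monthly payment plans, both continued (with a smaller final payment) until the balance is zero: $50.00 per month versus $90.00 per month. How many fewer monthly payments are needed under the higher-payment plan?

55 fewer payments

Monthly rate r = 9.5%/12 = 0.791667% = 0.00791667.
At $50.00/mo: n = ⌈−ln(1 − rB₀/P)/ln(1+r)⌉ = 101 payments (last $12.77); total interest = total paid − $3,451.00 = $1,561.77.
At $90.00/mo: 46 payments (last $79.09); total interest $678.09.
Payments saved = 101 − 46 = 55.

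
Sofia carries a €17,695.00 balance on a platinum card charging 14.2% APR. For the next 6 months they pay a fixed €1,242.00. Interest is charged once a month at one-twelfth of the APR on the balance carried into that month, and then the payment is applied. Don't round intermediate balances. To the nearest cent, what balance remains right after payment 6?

€11,313.14

Monthly rate r = 14.2%/12 = 1.18333% = 0.0118333.
Each month: B ← B·(1+r) − €1,242.00.
Month 1: interest €209.39; balance after payment €16,662.39.
Month 2: interest €197.17; balance after payment €15,617.56.
Month 3: interest €184.81; balance after payment €14,560.37.
Month 4: interest €172.30; balance after payment €13,490.67.
Month 5: interest €159.64; balance after payment €12,408.31.
Month 6: interest €146.83; balance after payment €11,313.14.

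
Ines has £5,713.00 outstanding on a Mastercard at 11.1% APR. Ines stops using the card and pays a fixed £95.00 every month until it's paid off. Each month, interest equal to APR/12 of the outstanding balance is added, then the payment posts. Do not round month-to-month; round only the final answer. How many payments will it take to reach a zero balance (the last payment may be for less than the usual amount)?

89 months

Monthly rate r = 11.1%/12 = 0.925% = 0.00925.
Recurrence: B ← B·(1+r) − £95.00.
Month 1: interest £52.85; balance after payment £5,670.85.
Month 2: interest £52.46; balance after payment £5,628.30.
Closed form: n = −ln(1 − rB₀/P)/ln(1+r) = −ln(0.44373)/ln(1.00925) ≈ 88.247, so the balance reaches zero during payment 89.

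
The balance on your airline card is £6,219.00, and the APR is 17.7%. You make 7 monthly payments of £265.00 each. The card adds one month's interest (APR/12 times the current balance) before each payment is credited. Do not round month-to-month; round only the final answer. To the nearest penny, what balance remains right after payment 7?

Monthly rate r = 17.7%/12 = 1.475% = 0.01475.
Each month: B ← B·(1+r) − £265.00.
Month 1: interest £91.73; balance after payment £6,045.73.
Month 2: interest £89.17; balance after payment £5,869.90.
Month 3: interest £86.58; balance after payment £5,691.49.
Month 4: interest £83.95; balance after payment £5,510.44.
Month 5: interest £81.28; balance after payment £5,326.71.
Month 6: interest £78.57; balance after payment £5,140.28.
Month 7: interest £75.82; balance after payment £4,951.10.

£4,951.10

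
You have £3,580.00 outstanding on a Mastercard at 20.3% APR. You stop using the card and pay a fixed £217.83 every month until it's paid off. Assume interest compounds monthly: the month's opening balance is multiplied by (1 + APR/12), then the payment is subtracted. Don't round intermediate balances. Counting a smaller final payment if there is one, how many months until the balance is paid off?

Monthly rate r = 20.3%/12 = 1.69167% = 0.0169167.
Recurrence: B ← B·(1+r) − £217.83.
Month 1: interest £60.56; balance after payment £3,422.73.
Month 2: interest £57.90; balance after payment £3,262.80.
Closed form: n = −ln(1 − rB₀/P)/ln(1+r) = −ln(0.72198)/ln(1.01692) ≈ 19.419, so the balance reaches zero during payment 20.

20 months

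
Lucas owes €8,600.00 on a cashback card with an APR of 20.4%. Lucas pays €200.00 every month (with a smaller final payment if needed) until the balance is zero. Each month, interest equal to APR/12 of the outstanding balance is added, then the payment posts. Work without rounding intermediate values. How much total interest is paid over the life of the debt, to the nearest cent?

€6,978.67

Monthly rate r = 20.4%/12 = 1.7% = 0.017.
Payoff takes n = ⌈−ln(1 − rB₀/P)/ln(1+r)⌉ = ⌈77.893⌉ = 78 payments; the last is €178.67.
Total paid = 77·€200.00 + €178.67 = €15,578.67.
Total interest = total paid − principal = €15,578.67 − €8,600.00 = €6,978.67.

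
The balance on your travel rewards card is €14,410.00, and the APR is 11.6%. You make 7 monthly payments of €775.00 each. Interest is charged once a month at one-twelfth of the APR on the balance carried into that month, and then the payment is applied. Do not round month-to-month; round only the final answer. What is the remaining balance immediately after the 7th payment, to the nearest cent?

Monthly rate r = 11.6%/12 = 0.966667% = 0.00966667.
Each month: B ← B·(1+r) − €775.00.
Month 1: interest €139.30; balance after payment €13,774.30.
Month 2: interest €133.15; balance after payment €13,132.45.
Month 3: interest €126.95; balance after payment €12,484.40.
Month 4: interest €120.68; balance after payment €11,830.08.
Month 5: interest €114.36; balance after payment €11,169.44.
Month 6: interest €107.97; balance after payment €10,502.41.
Month 7: interest €101.52; balance after payment €9,828.93.

€9,828.93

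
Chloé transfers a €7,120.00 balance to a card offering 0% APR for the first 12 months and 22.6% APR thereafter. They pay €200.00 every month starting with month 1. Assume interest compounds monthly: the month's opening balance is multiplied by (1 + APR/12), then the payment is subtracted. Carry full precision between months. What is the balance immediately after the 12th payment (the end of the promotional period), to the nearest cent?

Promo months 1–12 at r₀ = 0%/12 = 0; months 13+ at r₁ = 22.6%/12 = 0.0188333.
After month 12 (no interest yet): B = €7,120.00 − 12·€200.00 = €4,720.00.

€4,720.00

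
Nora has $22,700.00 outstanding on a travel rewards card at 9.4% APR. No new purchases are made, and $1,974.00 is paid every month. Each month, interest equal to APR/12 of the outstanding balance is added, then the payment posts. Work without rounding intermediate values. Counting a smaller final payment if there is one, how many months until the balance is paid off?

13 payments

Monthly rate r = 9.4%/12 = 0.783333% = 0.00783333.
Recurrence: B ← B·(1+r) − $1,974.00.
Month 1: interest $177.82; balance after payment $20,903.82.
Month 2: interest $163.75; balance after payment $19,093.56.
Closed form: n = −ln(1 − rB₀/P)/ln(1+r) = −ln(0.90992)/ln(1.00783) ≈ 12.098, so the balance reaches zero during payment 13.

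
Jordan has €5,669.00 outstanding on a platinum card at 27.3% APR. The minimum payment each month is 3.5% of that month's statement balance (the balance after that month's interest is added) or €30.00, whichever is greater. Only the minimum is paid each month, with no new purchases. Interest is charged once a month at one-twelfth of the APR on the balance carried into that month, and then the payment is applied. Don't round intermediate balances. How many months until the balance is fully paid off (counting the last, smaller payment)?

Monthly rate r = 27.3%/12 = 2.275% = 0.02275.
While 3.5% of the post-interest balance exceeds €30.00, each month B ← (B·(1+r))·(1 − 0.035), i.e. B shrinks by the factor (1+r)·0.965 = 0.98695.
This holds for months 1–146. Entering month 147 the balance is €833.37; 3.5% of the post-interest balance is now below €30.00, so the flat €30.00 minimum applies from here.
From month 147 a fixed €30.00 at rate r clears €833.37 in 45 more payments. Total: 146 + 45 = 191 months.

191 months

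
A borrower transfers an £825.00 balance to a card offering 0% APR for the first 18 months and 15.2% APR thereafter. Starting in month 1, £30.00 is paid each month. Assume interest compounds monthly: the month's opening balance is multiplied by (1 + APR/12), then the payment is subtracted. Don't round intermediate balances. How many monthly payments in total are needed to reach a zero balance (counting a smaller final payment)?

29 months

Promo months 1–18 at r₀ = 0%/12 = 0; months 19+ at r₁ = 15.2%/12 = 0.0126667.
After month 18 (no interest yet): B = £825.00 − 18·£30.00 = £285.00.
Then at r₁ with £30.00/mo: n₂ = −ln(1 − r₁·B/P)/ln(1+r₁) ≈ 10.19 → 11 more payments.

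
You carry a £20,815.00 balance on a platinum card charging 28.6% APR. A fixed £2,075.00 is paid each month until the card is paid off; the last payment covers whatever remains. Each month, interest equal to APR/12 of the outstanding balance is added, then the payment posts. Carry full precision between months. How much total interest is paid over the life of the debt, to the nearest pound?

£3,261

Monthly rate r = 28.6%/12 = 2.38333% = 0.0238333.
Payoff takes n = ⌈−ln(1 − rB₀/P)/ln(1+r)⌉ = ⌈11.600⌉ = 12 payments; the last is £1,251.16.
Total paid = 11·£2,075.00 + £1,251.16 = £24,076.16.
Total interest = total paid − principal = £24,076.16 − £20,815.00 = £3,261.16.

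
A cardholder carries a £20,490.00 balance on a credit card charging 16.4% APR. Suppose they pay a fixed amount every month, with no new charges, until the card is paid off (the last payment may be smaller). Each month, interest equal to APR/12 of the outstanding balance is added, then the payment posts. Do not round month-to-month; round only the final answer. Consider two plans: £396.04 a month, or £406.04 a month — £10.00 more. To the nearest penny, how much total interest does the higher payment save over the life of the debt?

Monthly rate r = 16.4%/12 = 1.36667% = 0.0136667.
At £396.04/mo: n = ⌈−ln(1 − rB₀/P)/ln(1+r)⌉ = 91 payments (last £180.63); total interest = total paid − £20,490.00 = £15,334.23.
At £406.04/mo: 87 payments (last £81.69); total interest £14,511.13.
Interest saved = £15,334.23 − £14,511.13 = £823.10.

£823.10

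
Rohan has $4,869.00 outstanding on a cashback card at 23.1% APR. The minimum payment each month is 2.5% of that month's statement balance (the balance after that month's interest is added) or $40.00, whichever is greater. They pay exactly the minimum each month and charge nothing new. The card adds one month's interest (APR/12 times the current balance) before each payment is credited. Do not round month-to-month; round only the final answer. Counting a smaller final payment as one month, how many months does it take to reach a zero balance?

Monthly rate r = 23.1%/12 = 1.925% = 0.01925.
While 2.5% of the post-interest balance exceeds $40.00, each month B ← (B·(1+r))·(1 − 0.025), i.e. B shrinks by the factor (1+r)·0.975 = 0.99377.
This holds for months 1–182. Entering month 183 the balance is $1,560.88; 2.5% of the post-interest balance is now below $40.00, so the flat $40.00 minimum applies from here.
From month 183 a fixed $40.00 at rate r clears $1,560.88 in 73 more payments. Total: 182 + 73 = 255 months.

255 months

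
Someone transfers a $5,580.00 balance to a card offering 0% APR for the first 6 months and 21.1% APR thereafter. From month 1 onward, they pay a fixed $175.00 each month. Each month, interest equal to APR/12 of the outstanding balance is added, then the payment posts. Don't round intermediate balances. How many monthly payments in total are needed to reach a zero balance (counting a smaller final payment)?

41 payments

Promo months 1–6 at r₀ = 0%/12 = 0; months 7+ at r₁ = 21.1%/12 = 0.0175833.
After month 6 (no interest yet): B = $5,580.00 − 6·$175.00 = $4,530.00.
Then at r₁ with $175.00/mo: n₂ = −ln(1 − r₁·B/P)/ln(1+r₁) ≈ 34.84 → 35 more payments.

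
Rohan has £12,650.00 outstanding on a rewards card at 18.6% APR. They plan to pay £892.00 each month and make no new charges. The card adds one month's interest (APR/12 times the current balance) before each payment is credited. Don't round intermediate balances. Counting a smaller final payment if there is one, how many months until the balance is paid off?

Monthly rate r = 18.6%/12 = 1.55% = 0.0155.
Recurrence: B ← B·(1+r) − £892.00.
Month 1: interest £196.08; balance after payment £11,954.08.
Month 2: interest £185.29; balance after payment £11,247.36.
Closed form: n = −ln(1 − rB₀/P)/ln(1+r) = −ln(0.78018)/ln(1.0155) ≈ 16.138, so the balance reaches zero during payment 17.

17 payments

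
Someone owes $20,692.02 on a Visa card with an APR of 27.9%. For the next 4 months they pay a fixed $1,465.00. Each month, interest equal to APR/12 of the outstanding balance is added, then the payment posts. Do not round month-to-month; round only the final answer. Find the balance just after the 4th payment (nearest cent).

Monthly rate r = 27.9%/12 = 2.325% = 0.02325.
Each month: B ← B·(1+r) − $1,465.00.
Month 1: interest $481.09; balance after payment $19,708.11.
Month 2: interest $458.21; balance after payment $18,701.32.
Month 3: interest $434.81; balance after payment $17,671.13.
Month 4: interest $410.85; balance after payment $16,616.98.

$16,616.98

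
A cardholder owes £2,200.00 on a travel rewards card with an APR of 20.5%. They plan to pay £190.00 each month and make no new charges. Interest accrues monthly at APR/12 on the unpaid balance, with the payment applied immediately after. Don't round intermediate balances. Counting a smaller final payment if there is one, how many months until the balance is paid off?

Monthly rate r = 20.5%/12 = 1.70833% = 0.0170833.
Recurrence: B ← B·(1+r) − £190.00.
Month 1: interest £37.58; balance after payment £2,047.58.
Month 2: interest £34.98; balance after payment £1,892.56.
Closed form: n = −ln(1 − rB₀/P)/ln(1+r) = −ln(0.80219)/ln(1.01708) ≈ 13.012, so the balance reaches zero during payment 14.

14 payments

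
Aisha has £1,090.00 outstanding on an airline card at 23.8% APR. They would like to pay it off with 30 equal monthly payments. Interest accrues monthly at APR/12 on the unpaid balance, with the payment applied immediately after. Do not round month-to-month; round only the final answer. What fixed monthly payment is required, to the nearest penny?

£48.56

Monthly rate r = 23.8%/12 = 1.98333% = 0.0198333.
Level-payment amortization: P = B₀·r / (1 − (1+r)^(−n)) = 1090.00·0.0198333 / (1 − 1.01983^(−30)).
Denominator 1 − (1+r)^(−30) = 0.445216015.
P = 21.6183 / 0.445216015 ≈ 48.56.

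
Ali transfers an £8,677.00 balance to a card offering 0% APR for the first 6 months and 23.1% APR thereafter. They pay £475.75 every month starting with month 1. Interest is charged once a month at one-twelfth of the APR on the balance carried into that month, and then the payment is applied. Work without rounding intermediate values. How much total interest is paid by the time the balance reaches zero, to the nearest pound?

Promo months 1–6 at r₀ = 0%/12 = 0; months 7+ at r₁ = 23.1%/12 = 0.01925.
After month 6 (no interest yet): B = £8,677.00 − 6·£475.75 = £5,822.50.
Then at r₁ with £475.75/mo: n₂ = −ln(1 − r₁·B/P)/ln(1+r₁) ≈ 14.09 → 15 more payments.
Total paid = 20·£475.75 + £43.17 = £9,558.17; interest = £9,558.17 − £8,677.00 = £881.17.

£881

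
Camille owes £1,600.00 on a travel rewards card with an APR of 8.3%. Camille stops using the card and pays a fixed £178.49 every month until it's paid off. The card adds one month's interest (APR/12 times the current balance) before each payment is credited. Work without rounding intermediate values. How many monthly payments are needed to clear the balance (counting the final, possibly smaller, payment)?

10 payments

Monthly rate r = 8.3%/12 = 0.691667% = 0.00691667.
Recurrence: B ← B·(1+r) − £178.49.
Month 1: interest £11.07; balance after payment £1,432.58.
Month 2: interest £9.91; balance after payment £1,264.00.
Closed form: n = −ln(1 − rB₀/P)/ln(1+r) = −ln(0.938)/ln(1.00692) ≈ 9.286, so the balance reaches zero during payment 10.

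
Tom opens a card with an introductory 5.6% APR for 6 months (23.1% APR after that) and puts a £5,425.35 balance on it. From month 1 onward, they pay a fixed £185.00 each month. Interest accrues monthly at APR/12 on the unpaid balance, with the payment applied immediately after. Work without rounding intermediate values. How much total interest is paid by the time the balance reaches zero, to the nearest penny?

Promo months 1–6 at r₀ = 5.6%/12 = 0.00466667; months 7+ at r₁ = 23.1%/12 = 0.01925.
After month 6: iterate B ← B·(1+r₀) − £185.00 for 6 months → £4,456.01.
Then at r₁ with £185.00/mo: n₂ = −ln(1 − r₁·B/P)/ln(1+r₁) ≈ 32.67 → 33 more payments.
Total paid = 38·£185.00 + £125.09 = £7,155.09; interest = £7,155.09 − £5,425.35 = £1,729.74.

£1,729.74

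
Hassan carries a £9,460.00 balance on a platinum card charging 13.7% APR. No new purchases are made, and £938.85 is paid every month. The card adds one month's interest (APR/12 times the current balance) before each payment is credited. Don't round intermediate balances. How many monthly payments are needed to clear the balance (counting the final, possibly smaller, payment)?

11 payments

Monthly rate r = 13.7%/12 = 1.14167% = 0.0114167.
Recurrence: B ← B·(1+r) − £938.85.
Month 1: interest £108.00; balance after payment £8,629.15.
Month 2: interest £98.52; balance after payment £7,788.82.
Closed form: n = −ln(1 − rB₀/P)/ln(1+r) = −ln(0.88496)/ln(1.01142) ≈ 10.765, so the balance reaches zero during payment 11.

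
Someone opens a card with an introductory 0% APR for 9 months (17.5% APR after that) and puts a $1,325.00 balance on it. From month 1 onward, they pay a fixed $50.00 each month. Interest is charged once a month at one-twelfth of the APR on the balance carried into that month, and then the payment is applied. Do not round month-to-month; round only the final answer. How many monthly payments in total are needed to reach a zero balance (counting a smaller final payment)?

Promo months 1–9 at r₀ = 0%/12 = 0; months 10+ at r₁ = 17.5%/12 = 0.0145833.
After month 9 (no interest yet): B = $1,325.00 − 9·$50.00 = $875.00.
Then at r₁ with $50.00/mo: n₂ = −ln(1 − r₁·B/P)/ln(1+r₁) ≈ 20.35 → 21 more payments.

30 payments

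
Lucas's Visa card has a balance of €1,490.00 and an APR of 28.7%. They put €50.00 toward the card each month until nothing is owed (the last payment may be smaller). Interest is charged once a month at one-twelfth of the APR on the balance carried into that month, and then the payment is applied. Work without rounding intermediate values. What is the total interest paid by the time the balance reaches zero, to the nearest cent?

Monthly rate r = 28.7%/12 = 2.39167% = 0.0239167.
Payoff takes n = ⌈−ln(1 − rB₀/P)/ln(1+r)⌉ = ⌈52.773⌉ = 53 payments; the last is €38.73.
Total paid = 52·€50.00 + €38.73 = €2,638.73.
Total interest = total paid − principal = €2,638.73 − €1,490.00 = €1,148.73.

€1,148.73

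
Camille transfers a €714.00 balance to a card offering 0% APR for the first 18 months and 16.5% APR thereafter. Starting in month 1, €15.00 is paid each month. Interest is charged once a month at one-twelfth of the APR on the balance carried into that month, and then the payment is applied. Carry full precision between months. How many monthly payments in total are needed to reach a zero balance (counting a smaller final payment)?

Promo months 1–18 at r₀ = 0%/12 = 0; months 19+ at r₁ = 16.5%/12 = 0.01375.
After month 18 (no interest yet): B = €714.00 − 18·€15.00 = €444.00.
Then at r₁ with €15.00/mo: n₂ = −ln(1 − r₁·B/P)/ln(1+r₁) ≈ 38.27 → 39 more payments.

57 payments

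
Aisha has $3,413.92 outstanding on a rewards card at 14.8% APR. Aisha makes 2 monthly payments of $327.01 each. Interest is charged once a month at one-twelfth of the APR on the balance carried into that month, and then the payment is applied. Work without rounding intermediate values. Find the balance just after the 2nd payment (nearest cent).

Monthly rate r = 14.8%/12 = 1.23333% = 0.0123333.
Each month: B ← B·(1+r) − $327.01.
Month 1: interest $42.11; balance after payment $3,129.02.
Month 2: interest $38.59; balance after payment $2,840.60.

$2,840.60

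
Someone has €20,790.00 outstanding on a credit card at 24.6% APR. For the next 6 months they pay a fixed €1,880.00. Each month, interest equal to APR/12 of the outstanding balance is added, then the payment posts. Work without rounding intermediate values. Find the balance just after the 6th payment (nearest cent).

Monthly rate r = 24.6%/12 = 2.05% = 0.0205.
Each month: B ← B·(1+r) − €1,880.00.
Month 1: interest €426.19; balance after payment €19,336.19.
Month 2: interest €396.39; balance after payment €17,852.59.
Month 3: interest €365.98; balance after payment €16,338.57.
Month 4: interest €334.94; balance after payment €14,793.51.
Month 5: interest €303.27; balance after payment €13,216.77.
Month 6: interest €270.94; balance after payment €11,607.72.

€11,607.72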